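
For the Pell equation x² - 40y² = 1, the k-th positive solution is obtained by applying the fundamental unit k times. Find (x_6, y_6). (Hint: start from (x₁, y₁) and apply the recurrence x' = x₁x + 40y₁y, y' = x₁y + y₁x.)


Step 1: Find the fundamental solution (x₁, y₁) of x² - 40y² = 1.
  Expand √40 as a continued fraction. a₀ = ⌊√40⌋ = 6; iterate m_{k+1} = d_k·a_k − m_k, d_{k+1} = (40 − m_{k+1}²)/d_k, a_{k+1} = ⌊(a₀ + m_{k+1})/d_{k+1}⌋ (starting m₀ = 0, d₀ = 1), with convergents p_k = a_k·p_{k-1} + p_{k-2}, q_k = a_k·q_{k-1} + q_{k-2} (p₋₁ = 1, q₋₁ = 0):
  k = 0: a₀ = 6; p₀/q₀ = 6/1; p₀² − 40·q₀² = 36 − 40 = -4.
  k = 1: m = 6, d = 4, a = ⌊(6 + 6)/4⌋ = 3; p/q = (3·6 + 1)/(3·1 + 0) = 19/3; p² − 40·q² = 361 − 360 = 1.
  The first convergent with p² − 40·q² = 1 gives the fundamental solution (x₁, y₁) = (19, 3).
Step 2: Apply the recurrence (x_{n+1}, y_{n+1}) = (x₁x_n + 40y₁y_n, x₁y_n + y₁x_n) repeatedly.
  From (x_1, y_1) = (19, 3): x_2 = 19·19 + 40·3·3 = 721; y_2 = 19·3 + 3·19 = 114.
  From (x_2, y_2) = (721, 114): x_3 = 19·721 + 40·3·114 = 27379; y_3 = 19·114 + 3·721 = 4329.
  From (x_3, y_3) = (27379, 4329): x_4 = 19·27379 + 40·3·4329 = 1039681; y_4 = 19·4329 + 3·27379 = 164388.
  From (x_4, y_4) = (1039681, 164388): x_5 = 19·1039681 + 40·3·164388 = 39480499; y_5 = 19·164388 + 3·1039681 = 6242415.
  From (x_5, y_5) = (39480499, 6242415): x_6 = 19·39480499 + 40·3·6242415 = 1499219281; y_6 = 19·6242415 + 3·39480499 = 237047382.
Step 3: Verify x_6² - 40·y_6² = 2247658452522156961 - 2247658452522156960 = 1 (should be 1). ✓

(x_1, y_1) = (19, 3); (x_6, y_6) = (1499219281, 237047382).


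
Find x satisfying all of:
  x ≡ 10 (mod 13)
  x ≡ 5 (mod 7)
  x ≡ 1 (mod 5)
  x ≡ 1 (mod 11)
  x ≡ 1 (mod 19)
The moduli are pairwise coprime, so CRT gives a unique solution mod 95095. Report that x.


Product of moduli M = 13 · 7 · 5 · 11 · 19 = 95095.
Merge one congruence at a time:
  Start: x ≡ 10 (mod 13).
  Combine with x ≡ 5 (mod 7); new modulus lcm = 91.
    Write x = 10 + 13·t and substitute into x ≡ 5 (mod 7): 13·t ≡ 5 − 10 = -5 (mod 7).
    Reduce coefficients mod 7: 6·t ≡ 2 (mod 7).
    The inverse of 6 mod 7 is 6 (since 6·6 = 36 = 5·7 + 1), so t ≡ 6·2 = 12 ≡ 5 (mod 7).
    Then x = 10 + 13·5 = 75, valid modulo lcm(13, 7) = 91: x ≡ 75 (mod 91).
  Combine with x ≡ 1 (mod 5); new modulus lcm = 455.
    Write x = 75 + 91·t and substitute into x ≡ 1 (mod 5): 91·t ≡ 1 − 75 = -74 (mod 5).
    Reduce coefficients mod 5: 1·t ≡ 1 (mod 5).
    So t ≡ 1 (mod 5).
    Then x = 75 + 91·1 = 166, valid modulo lcm(91, 5) = 455: x ≡ 166 (mod 455).
  Combine with x ≡ 1 (mod 11); new modulus lcm = 5005.
    Write x = 166 + 455·t and substitute into x ≡ 1 (mod 11): 455·t ≡ 1 − 166 = -165 (mod 11).
    Reduce coefficients mod 11: 4·t ≡ 0 (mod 11).
    The inverse of 4 mod 11 is 3 (since 4·3 = 12 = 1·11 + 1), so t ≡ 3·0 = 0 ≡ 0 (mod 11).
    Then x = 166 + 455·0 = 166, valid modulo lcm(455, 11) = 5005: x ≡ 166 (mod 5005).
  Combine with x ≡ 1 (mod 19); new modulus lcm = 95095.
    Write x = 166 + 5005·t and substitute into x ≡ 1 (mod 19): 5005·t ≡ 1 − 166 = -165 (mod 19).
    Reduce coefficients mod 19: 8·t ≡ 6 (mod 19).
    The inverse of 8 mod 19 is 12 (since 8·12 = 96 = 5·19 + 1), so t ≡ 12·6 = 72 ≡ 15 (mod 19).
    Then x = 166 + 5005·15 = 75241, valid modulo lcm(5005, 19) = 95095: x ≡ 75241 (mod 95095).
Verify against each original: 75241 mod 13 = 10, 75241 mod 7 = 5, 75241 mod 5 = 1, 75241 mod 11 = 1, 75241 mod 19 = 1.

x ≡ 75241 (mod 95095).


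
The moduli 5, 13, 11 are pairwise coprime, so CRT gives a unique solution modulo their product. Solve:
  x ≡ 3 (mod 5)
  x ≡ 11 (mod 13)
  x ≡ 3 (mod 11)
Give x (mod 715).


Moduli 5, 13, 11 are pairwise coprime; by CRT there is a unique solution modulo M = 5 · 13 · 11 = 715.
Solve pairwise, accumulating the modulus:
  Start with x ≡ 3 (mod 5).
  Combine with x ≡ 11 (mod 13): since gcd(5, 13) = 1, we get a unique residue mod 65.
    Write x = 3 + 5·t and substitute into x ≡ 11 (mod 13): 5·t ≡ 11 − 3 = 8 (mod 13).
    The inverse of 5 mod 13 is 8 (since 5·8 = 40 = 3·13 + 1), so t ≡ 8·8 = 64 ≡ 12 (mod 13).
    Then x = 3 + 5·12 = 63, valid modulo lcm(5, 13) = 65: x ≡ 63 (mod 65).
  Combine with x ≡ 3 (mod 11): since gcd(65, 11) = 1, we get a unique residue mod 715.
    Write x = 63 + 65·t and substitute into x ≡ 3 (mod 11): 65·t ≡ 3 − 63 = -60 (mod 11).
    Reduce coefficients mod 11: 10·t ≡ 6 (mod 11).
    The inverse of 10 mod 11 is 10 (since 10·10 = 100 = 9·11 + 1), so t ≡ 10·6 = 60 ≡ 5 (mod 11).
    Then x = 63 + 65·5 = 388, valid modulo lcm(65, 11) = 715: x ≡ 388 (mod 715).
Verify: 388 mod 5 = 3 ✓, 388 mod 13 = 11 ✓, 388 mod 11 = 3 ✓.

x ≡ 388 (mod 715).


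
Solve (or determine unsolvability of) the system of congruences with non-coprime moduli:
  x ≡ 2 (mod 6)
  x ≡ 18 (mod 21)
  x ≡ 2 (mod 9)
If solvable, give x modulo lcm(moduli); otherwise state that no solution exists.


Moduli 6, 21, 9 are not pairwise coprime, so CRT works modulo lcm(m_i) when all pairwise compatibility conditions hold.
Pairwise compatibility: gcd(m_i, m_j) must divide a_i - a_j for every pair.
Merge one congruence at a time:
  Start: x ≡ 2 (mod 6).
  Combine with x ≡ 18 (mod 21): gcd(6, 21) = 3, and 18 - 2 = 16 is NOT divisible by 3.
    ⇒ system is inconsistent (no integer solution).

No solution (the system is inconsistent).


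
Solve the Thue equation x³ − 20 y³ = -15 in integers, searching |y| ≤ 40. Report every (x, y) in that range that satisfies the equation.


The equation is x³ - 20y³ = -15. For fixed y, x³ = 20·y³ − 15, so a solution requires the RHS to be a perfect cube.
Strategy: iterate y from -40 to 40, compute RHS = 20·y³ − 15, and check whether it is a (positive or negative) perfect cube.
Check small values of y:
  y = 0: RHS = -15 is not a perfect cube.
  y = 1: RHS = 5 is not a perfect cube.
  y = -1: RHS = -35 is not a perfect cube.
  y = 2: RHS = 145 is not a perfect cube.
  y = -2: RHS = -175 is not a perfect cube.
  y = 3: RHS = 525 is not a perfect cube.
  y = -3: RHS = -555 is not a perfect cube.
Continuing the search up to |y| = 40 finds no solutions either.
No (x, y) in the scanned range satisfies the equation.

No integer solutions with |y| ≤ 40.


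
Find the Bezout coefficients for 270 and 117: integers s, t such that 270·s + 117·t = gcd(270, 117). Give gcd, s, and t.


Euclidean algorithm on (270, 117) — divide until remainder is 0:
  270 = 2 · 117 + 36
  117 = 3 · 36 + 9
  36 = 4 · 9 + 0
gcd(270, 117) = 9.
Track Bezout coefficients alongside the remainders: start with r₀ = 270 = a·1 + b·0 (s = 1, t = 0) and r₁ = 117 = a·0 + b·1 (s = 0, t = 1); each new remainder r_{k+1} = r_{k-1} − q_k·r_k inherits s_{k+1} = s_{k-1} − q_k·s_k, t_{k+1} = t_{k-1} − q_k·t_k, so r_k = a·s_k + b·t_k at every step:
  q = 2: r = 36, s = 1 − 2·0 = 1, t = 0 − 2·1 = -2  (check: 270·1 + 117·(-2) = 36)
  q = 3: r = 9, s = 0 − 3·1 = -3, t = 1 − 3·(-2) = 7  (check: 270·(-3) + 117·7 = 9)
The row with r = 9 (the gcd) gives the Bezout coefficients s = -3, t = 7.
Result: 270 · (-3) + 117 · (7) = 9.

gcd(270, 117) = 9; s = -3, t = 7 (check: 270·(-3) + 117·7 = 9).


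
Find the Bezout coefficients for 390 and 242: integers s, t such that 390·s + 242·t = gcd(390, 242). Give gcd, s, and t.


Euclidean algorithm on (390, 242) — divide until remainder is 0:
  390 = 1 · 242 + 148
  242 = 1 · 148 + 94
  148 = 1 · 94 + 54
  94 = 1 · 54 + 40
  54 = 1 · 40 + 14
  40 = 2 · 14 + 12
  14 = 1 · 12 + 2
  12 = 6 · 2 + 0
gcd(390, 242) = 2.
Track Bezout coefficients alongside the remainders: start with r₀ = 390 = a·1 + b·0 (s = 1, t = 0) and r₁ = 242 = a·0 + b·1 (s = 0, t = 1); each new remainder r_{k+1} = r_{k-1} − q_k·r_k inherits s_{k+1} = s_{k-1} − q_k·s_k, t_{k+1} = t_{k-1} − q_k·t_k, so r_k = a·s_k + b·t_k at every step:
  q = 1: r = 148, s = 1 − 1·0 = 1, t = 0 − 1·1 = -1  (check: 390·1 + 242·(-1) = 148)
  q = 1: r = 94, s = 0 − 1·1 = -1, t = 1 − 1·(-1) = 2  (check: 390·(-1) + 242·2 = 94)
  q = 1: r = 54, s = 1 − 1·(-1) = 2, t = -1 − 1·2 = -3  (check: 390·2 + 242·(-3) = 54)
  q = 1: r = 40, s = -1 − 1·2 = -3, t = 2 − 1·(-3) = 5  (check: 390·(-3) + 242·5 = 40)
  q = 1: r = 14, s = 2 − 1·(-3) = 5, t = -3 − 1·5 = -8  (check: 390·5 + 242·(-8) = 14)
  q = 2: r = 12, s = -3 − 2·5 = -13, t = 5 − 2·(-8) = 21  (check: 390·(-13) + 242·21 = 12)
  q = 1: r = 2, s = 5 − 1·(-13) = 18, t = -8 − 1·21 = -29  (check: 390·18 + 242·(-29) = 2)
The row with r = 2 (the gcd) gives the Bezout coefficients s = 18, t = -29.
Result: 390 · (18) + 242 · (-29) = 2.

gcd(390, 242) = 2; s = 18, t = -29 (check: 390·18 + 242·(-29) = 2).


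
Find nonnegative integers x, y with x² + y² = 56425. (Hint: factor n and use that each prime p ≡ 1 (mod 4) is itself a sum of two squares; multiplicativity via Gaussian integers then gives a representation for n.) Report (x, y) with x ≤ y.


Step 1: Factor n = 56425 = 5^2 · 37 · 61.
Step 2: Check the mod-4 condition on each prime factor: 5 ≡ 1 (mod 4), exponent 2; 37 ≡ 1 (mod 4), exponent 1; 61 ≡ 1 (mod 4), exponent 1.
All primes ≡ 3 (mod 4) appear to even exponent (or don't appear), so by the two-squares theorem n IS expressible as a sum of two squares.
Step 3: Build a representation. Group n = k² · m with k = 5 and m = 37 · 61 = 2257 (a product of primes ≡ 1 (mod 4)); a representation of m scales to one of n via (k·x)² + (k·y)² = k²(x² + y²). Each prime p ≡ 1 (mod 4) is itself a sum of two squares; find a² by testing p − a² for a perfect square:
  37: 37 − 1² = 36 = 6² ⇒ 37 = 1² + 6².
  61: 61 − 1² = 60, 61 − 2² = 57, 61 − 3² = 52, 61 − 4² = 45, 61 − 5² = 36 = 6² ⇒ 61 = 5² + 6².
  Combine using the Brahmagupta–Fibonacci identity (a² + b²)(c² + d²) = (ac − bd)² + (ad + bc)² = (ac + bd)² + (ad − bc)²:
  37 · 61 = 2257: from (1² + 6²)(5² + 6²), take (1·5 − 6·6, 1·6 + 6·5) = (5 − 36, 6 + 30) = (-31, 36); dropping signs (only squares matter) gives (31, 36); check 31² + 36² = 961 + 1296 = 2257 ✓.
  Scale by k = 5: (5·31, 5·36) = (155, 180).
Step 4: Order so x ≤ y and verify: 155² + 180² = 24025 + 32400 = 56425 = n. ✓

n = 56425 = 155² + 180² (one valid representation with x ≤ y).


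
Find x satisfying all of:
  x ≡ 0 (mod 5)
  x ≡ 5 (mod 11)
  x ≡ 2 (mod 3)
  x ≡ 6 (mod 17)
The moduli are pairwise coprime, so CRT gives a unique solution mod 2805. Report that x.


Product of moduli M = 5 · 11 · 3 · 17 = 2805.
Merge one congruence at a time:
  Start: x ≡ 0 (mod 5).
  Combine with x ≡ 5 (mod 11); new modulus lcm = 55.
    Write x = 0 + 5·t and substitute into x ≡ 5 (mod 11): 5·t ≡ 5 − 0 = 5 (mod 11).
    The inverse of 5 mod 11 is 9 (since 5·9 = 45 = 4·11 + 1), so t ≡ 9·5 = 45 ≡ 1 (mod 11).
    Then x = 0 + 5·1 = 5, valid modulo lcm(5, 11) = 55: x ≡ 5 (mod 55).
  Combine with x ≡ 2 (mod 3); new modulus lcm = 165.
    Write x = 5 + 55·t and substitute into x ≡ 2 (mod 3): 55·t ≡ 2 − 5 = -3 (mod 3).
    Reduce coefficients mod 3: 1·t ≡ 0 (mod 3).
    So t ≡ 0 (mod 3).
    Then x = 5 + 55·0 = 5, valid modulo lcm(55, 3) = 165: x ≡ 5 (mod 165).
  Combine with x ≡ 6 (mod 17); new modulus lcm = 2805.
    Write x = 5 + 165·t and substitute into x ≡ 6 (mod 17): 165·t ≡ 6 − 5 = 1 (mod 17).
    Reduce coefficients mod 17: 12·t ≡ 1 (mod 17).
    The inverse of 12 mod 17 is 10 (since 12·10 = 120 = 7·17 + 1), so t ≡ 10·1 = 10 ≡ 10 (mod 17).
    Then x = 5 + 165·10 = 1655, valid modulo lcm(165, 17) = 2805: x ≡ 1655 (mod 2805).
Verify against each original: 1655 mod 5 = 0, 1655 mod 11 = 5, 1655 mod 3 = 2, 1655 mod 17 = 6.

x ≡ 1655 (mod 2805).


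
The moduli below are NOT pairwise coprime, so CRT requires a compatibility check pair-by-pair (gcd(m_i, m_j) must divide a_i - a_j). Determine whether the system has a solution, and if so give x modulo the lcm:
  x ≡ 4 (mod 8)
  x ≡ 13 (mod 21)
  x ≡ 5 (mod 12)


Moduli 8, 21, 12 are not pairwise coprime, so CRT works modulo lcm(m_i) when all pairwise compatibility conditions hold.
Pairwise compatibility: gcd(m_i, m_j) must divide a_i - a_j for every pair.
Merge one congruence at a time:
  Start: x ≡ 4 (mod 8).
  Combine with x ≡ 13 (mod 21): gcd(8, 21) = 1; 13 - 4 = 9, which IS divisible by 1, so compatible.
    Write x = 4 + 8·t and substitute into x ≡ 13 (mod 21): 8·t ≡ 13 − 4 = 9 (mod 21).
    The inverse of 8 mod 21 is 8 (since 8·8 = 64 = 3·21 + 1), so t ≡ 8·9 = 72 ≡ 9 (mod 21).
    Then x = 4 + 8·9 = 76, valid modulo lcm(8, 21) = 168: x ≡ 76 (mod 168).
  Combine with x ≡ 5 (mod 12): gcd(168, 12) = 12, and 5 - 76 = -71 is NOT divisible by 12.
    ⇒ system is inconsistent (no integer solution).

No solution (the system is inconsistent).


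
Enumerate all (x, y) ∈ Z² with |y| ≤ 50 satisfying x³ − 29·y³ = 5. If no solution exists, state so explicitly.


The equation is x³ - 29y³ = 5. For fixed y, x³ = 29·y³ + 5, so a solution requires the RHS to be a perfect cube.
Strategy: iterate y from -50 to 50, compute RHS = 29·y³ + 5, and check whether it is a (positive or negative) perfect cube.
Check small values of y:
  y = 0: RHS = 5 is not a perfect cube.
  y = 1: RHS = 34 is not a perfect cube.
  y = -1: RHS = -24 is not a perfect cube.
  y = 2: RHS = 237 is not a perfect cube.
  y = -2: RHS = -227 is not a perfect cube.
  y = 3: RHS = 788 is not a perfect cube.
  y = -3: RHS = -778 is not a perfect cube.
Continuing the search up to |y| = 50 finds no solutions either.
No (x, y) in the scanned range satisfies the equation.

No integer solutions with |y| ≤ 50.


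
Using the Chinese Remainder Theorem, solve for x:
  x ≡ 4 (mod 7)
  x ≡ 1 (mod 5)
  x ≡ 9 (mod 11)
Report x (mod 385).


Moduli 7, 5, 11 are pairwise coprime; by CRT there is a unique solution modulo M = 7 · 5 · 11 = 385.
Solve pairwise, accumulating the modulus:
  Start with x ≡ 4 (mod 7).
  Combine with x ≡ 1 (mod 5): since gcd(7, 5) = 1, we get a unique residue mod 35.
    Write x = 4 + 7·t and substitute into x ≡ 1 (mod 5): 7·t ≡ 1 − 4 = -3 (mod 5).
    Reduce coefficients mod 5: 2·t ≡ 2 (mod 5).
    The inverse of 2 mod 5 is 3 (since 2·3 = 6 = 1·5 + 1), so t ≡ 3·2 = 6 ≡ 1 (mod 5).
    Then x = 4 + 7·1 = 11, valid modulo lcm(7, 5) = 35: x ≡ 11 (mod 35).
  Combine with x ≡ 9 (mod 11): since gcd(35, 11) = 1, we get a unique residue mod 385.
    Write x = 11 + 35·t and substitute into x ≡ 9 (mod 11): 35·t ≡ 9 − 11 = -2 (mod 11).
    Reduce coefficients mod 11: 2·t ≡ 9 (mod 11).
    The inverse of 2 mod 11 is 6 (since 2·6 = 12 = 1·11 + 1), so t ≡ 6·9 = 54 ≡ 10 (mod 11).
    Then x = 11 + 35·10 = 361, valid modulo lcm(35, 11) = 385: x ≡ 361 (mod 385).
Verify: 361 mod 7 = 4 ✓, 361 mod 5 = 1 ✓, 361 mod 11 = 9 ✓.

x ≡ 361 (mod 385).


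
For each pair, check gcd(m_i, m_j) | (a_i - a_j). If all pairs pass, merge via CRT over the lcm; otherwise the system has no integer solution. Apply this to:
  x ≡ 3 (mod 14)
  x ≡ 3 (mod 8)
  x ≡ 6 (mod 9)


Moduli 14, 8, 9 are not pairwise coprime, so CRT works modulo lcm(m_i) when all pairwise compatibility conditions hold.
Pairwise compatibility: gcd(m_i, m_j) must divide a_i - a_j for every pair.
Merge one congruence at a time:
  Start: x ≡ 3 (mod 14).
  Combine with x ≡ 3 (mod 8): gcd(14, 8) = 2; 3 - 3 = 0, which IS divisible by 2, so compatible.
    Write x = 3 + 14·t and substitute into x ≡ 3 (mod 8): 14·t ≡ 3 − 3 = 0 (mod 8).
    Divide the congruence (and modulus) by g = 2: 7·t ≡ 0 (mod 4).
    Reduce coefficients mod 4: 3·t ≡ 0 (mod 4).
    The inverse of 3 mod 4 is 3 (since 3·3 = 9 = 2·4 + 1), so t ≡ 3·0 = 0 ≡ 0 (mod 4).
    Then x = 3 + 14·0 = 3, valid modulo lcm(14, 8) = 56: x ≡ 3 (mod 56).
  Combine with x ≡ 6 (mod 9): gcd(56, 9) = 1; 6 - 3 = 3, which IS divisible by 1, so compatible.
    Write x = 3 + 56·t and substitute into x ≡ 6 (mod 9): 56·t ≡ 6 − 3 = 3 (mod 9).
    Reduce coefficients mod 9: 2·t ≡ 3 (mod 9).
    The inverse of 2 mod 9 is 5 (since 2·5 = 10 = 1·9 + 1), so t ≡ 5·3 = 15 ≡ 6 (mod 9).
    Then x = 3 + 56·6 = 339, valid modulo lcm(56, 9) = 504: x ≡ 339 (mod 504).
Verify: 339 mod 14 = 3, 339 mod 8 = 3, 339 mod 9 = 6.

x ≡ 339 (mod 504).


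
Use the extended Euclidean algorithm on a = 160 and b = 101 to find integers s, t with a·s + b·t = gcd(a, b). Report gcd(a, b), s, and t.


Euclidean algorithm on (160, 101) — divide until remainder is 0:
  160 = 1 · 101 + 59
  101 = 1 · 59 + 42
  59 = 1 · 42 + 17
  42 = 2 · 17 + 8
  17 = 2 · 8 + 1
  8 = 8 · 1 + 0
gcd(160, 101) = 1.
Track Bezout coefficients alongside the remainders: start with r₀ = 160 = a·1 + b·0 (s = 1, t = 0) and r₁ = 101 = a·0 + b·1 (s = 0, t = 1); each new remainder r_{k+1} = r_{k-1} − q_k·r_k inherits s_{k+1} = s_{k-1} − q_k·s_k, t_{k+1} = t_{k-1} − q_k·t_k, so r_k = a·s_k + b·t_k at every step:
  q = 1: r = 59, s = 1 − 1·0 = 1, t = 0 − 1·1 = -1  (check: 160·1 + 101·(-1) = 59)
  q = 1: r = 42, s = 0 − 1·1 = -1, t = 1 − 1·(-1) = 2  (check: 160·(-1) + 101·2 = 42)
  q = 1: r = 17, s = 1 − 1·(-1) = 2, t = -1 − 1·2 = -3  (check: 160·2 + 101·(-3) = 17)
  q = 2: r = 8, s = -1 − 2·2 = -5, t = 2 − 2·(-3) = 8  (check: 160·(-5) + 101·8 = 8)
  q = 2: r = 1, s = 2 − 2·(-5) = 12, t = -3 − 2·8 = -19  (check: 160·12 + 101·(-19) = 1)
The row with r = 1 (the gcd) gives the Bezout coefficients s = 12, t = -19.
Result: 160 · (12) + 101 · (-19) = 1.

gcd(160, 101) = 1; s = 12, t = -19 (check: 160·12 + 101·(-19) = 1).


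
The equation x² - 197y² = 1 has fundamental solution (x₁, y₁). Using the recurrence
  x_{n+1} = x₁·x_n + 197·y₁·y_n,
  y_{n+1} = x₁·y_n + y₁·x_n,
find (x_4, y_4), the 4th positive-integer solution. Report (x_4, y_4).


Step 1: Find the fundamental solution (x₁, y₁) of x² - 197y² = 1.
  Expand √197 as a continued fraction. a₀ = ⌊√197⌋ = 14; iterate m_{k+1} = d_k·a_k − m_k, d_{k+1} = (197 − m_{k+1}²)/d_k, a_{k+1} = ⌊(a₀ + m_{k+1})/d_{k+1}⌋ (starting m₀ = 0, d₀ = 1), with convergents p_k = a_k·p_{k-1} + p_{k-2}, q_k = a_k·q_{k-1} + q_{k-2} (p₋₁ = 1, q₋₁ = 0):
  k = 0: a₀ = 14; p₀/q₀ = 14/1; p₀² − 197·q₀² = 196 − 197 = -1.
  k = 1: m = 14, d = 1, a = ⌊(14 + 14)/1⌋ = 28; p/q = (28·14 + 1)/(28·1 + 0) = 393/28; p² − 197·q² = 154449 − 154448 = 1.
  The first convergent with p² − 197·q² = 1 gives the fundamental solution (x₁, y₁) = (393, 28).
Step 2: Apply the recurrence (x_{n+1}, y_{n+1}) = (x₁x_n + 197y₁y_n, x₁y_n + y₁x_n) repeatedly.
  From (x_1, y_1) = (393, 28): x_2 = 393·393 + 197·28·28 = 308897; y_2 = 393·28 + 28·393 = 22008.
  From (x_2, y_2) = (308897, 22008): x_3 = 393·308897 + 197·28·22008 = 242792649; y_3 = 393·22008 + 28·308897 = 17298260.
  From (x_3, y_3) = (242792649, 17298260): x_4 = 393·242792649 + 197·28·17298260 = 190834713217; y_4 = 393·17298260 + 28·242792649 = 13596410352.
Step 3: Verify x_4² - 197·y_4² = 36417887768614634489089 - 36417887768614634489088 = 1 (should be 1). ✓

(x_1, y_1) = (393, 28); (x_4, y_4) = (190834713217, 13596410352).


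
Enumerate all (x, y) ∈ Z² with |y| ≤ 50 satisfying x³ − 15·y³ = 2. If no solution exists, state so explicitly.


The equation is x³ - 15y³ = 2. For fixed y, x³ = 15·y³ + 2, so a solution requires the RHS to be a perfect cube.
Strategy: iterate y from -50 to 50, compute RHS = 15·y³ + 2, and check whether it is a (positive or negative) perfect cube.
Check small values of y:
  y = 0: RHS = 2 is not a perfect cube.
  y = 1: RHS = 17 is not a perfect cube.
  y = -1: RHS = -13 is not a perfect cube.
  y = 2: RHS = 122 is not a perfect cube.
  y = -2: RHS = -118 is not a perfect cube.
  y = 3: RHS = 407 is not a perfect cube.
  y = -3: RHS = -403 is not a perfect cube.
Continuing the search up to |y| = 50 finds no solutions either.
No (x, y) in the scanned range satisfies the equation.

No integer solutions with |y| ≤ 50.


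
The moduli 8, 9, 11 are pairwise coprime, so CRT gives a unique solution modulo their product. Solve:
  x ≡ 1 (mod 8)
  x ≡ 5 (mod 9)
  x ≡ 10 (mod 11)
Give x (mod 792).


Moduli 8, 9, 11 are pairwise coprime; by CRT there is a unique solution modulo M = 8 · 9 · 11 = 792.
Solve pairwise, accumulating the modulus:
  Start with x ≡ 1 (mod 8).
  Combine with x ≡ 5 (mod 9): since gcd(8, 9) = 1, we get a unique residue mod 72.
    Write x = 1 + 8·t and substitute into x ≡ 5 (mod 9): 8·t ≡ 5 − 1 = 4 (mod 9).
    The inverse of 8 mod 9 is 8 (since 8·8 = 64 = 7·9 + 1), so t ≡ 8·4 = 32 ≡ 5 (mod 9).
    Then x = 1 + 8·5 = 41, valid modulo lcm(8, 9) = 72: x ≡ 41 (mod 72).
  Combine with x ≡ 10 (mod 11): since gcd(72, 11) = 1, we get a unique residue mod 792.
    Write x = 41 + 72·t and substitute into x ≡ 10 (mod 11): 72·t ≡ 10 − 41 = -31 (mod 11).
    Reduce coefficients mod 11: 6·t ≡ 2 (mod 11).
    The inverse of 6 mod 11 is 2 (since 6·2 = 12 = 1·11 + 1), so t ≡ 2·2 = 4 ≡ 4 (mod 11).
    Then x = 41 + 72·4 = 329, valid modulo lcm(72, 11) = 792: x ≡ 329 (mod 792).
Verify: 329 mod 8 = 1 ✓, 329 mod 9 = 5 ✓, 329 mod 11 = 10 ✓.

x ≡ 329 (mod 792).


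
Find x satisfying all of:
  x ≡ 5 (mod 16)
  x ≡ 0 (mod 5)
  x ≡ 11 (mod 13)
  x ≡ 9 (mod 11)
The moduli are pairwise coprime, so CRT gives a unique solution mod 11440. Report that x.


Product of moduli M = 16 · 5 · 13 · 11 = 11440.
Merge one congruence at a time:
  Start: x ≡ 5 (mod 16).
  Combine with x ≡ 0 (mod 5); new modulus lcm = 80.
    Write x = 5 + 16·t and substitute into x ≡ 0 (mod 5): 16·t ≡ 0 − 5 = -5 (mod 5).
    Reduce coefficients mod 5: 1·t ≡ 0 (mod 5).
    So t ≡ 0 (mod 5).
    Then x = 5 + 16·0 = 5, valid modulo lcm(16, 5) = 80: x ≡ 5 (mod 80).
  Combine with x ≡ 11 (mod 13); new modulus lcm = 1040.
    Write x = 5 + 80·t and substitute into x ≡ 11 (mod 13): 80·t ≡ 11 − 5 = 6 (mod 13).
    Reduce coefficients mod 13: 2·t ≡ 6 (mod 13).
    The inverse of 2 mod 13 is 7 (since 2·7 = 14 = 1·13 + 1), so t ≡ 7·6 = 42 ≡ 3 (mod 13).
    Then x = 5 + 80·3 = 245, valid modulo lcm(80, 13) = 1040: x ≡ 245 (mod 1040).
  Combine with x ≡ 9 (mod 11); new modulus lcm = 11440.
    Write x = 245 + 1040·t and substitute into x ≡ 9 (mod 11): 1040·t ≡ 9 − 245 = -236 (mod 11).
    Reduce coefficients mod 11: 6·t ≡ 6 (mod 11).
    The inverse of 6 mod 11 is 2 (since 6·2 = 12 = 1·11 + 1), so t ≡ 2·6 = 12 ≡ 1 (mod 11).
    Then x = 245 + 1040·1 = 1285, valid modulo lcm(1040, 11) = 11440: x ≡ 1285 (mod 11440).
Verify against each original: 1285 mod 16 = 5, 1285 mod 5 = 0, 1285 mod 13 = 11, 1285 mod 11 = 9.

x ≡ 1285 (mod 11440).


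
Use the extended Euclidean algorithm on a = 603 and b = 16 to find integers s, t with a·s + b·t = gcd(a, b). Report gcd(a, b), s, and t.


Euclidean algorithm on (603, 16) — divide until remainder is 0:
  603 = 37 · 16 + 11
  16 = 1 · 11 + 5
  11 = 2 · 5 + 1
  5 = 5 · 1 + 0
gcd(603, 16) = 1.
Track Bezout coefficients alongside the remainders: start with r₀ = 603 = a·1 + b·0 (s = 1, t = 0) and r₁ = 16 = a·0 + b·1 (s = 0, t = 1); each new remainder r_{k+1} = r_{k-1} − q_k·r_k inherits s_{k+1} = s_{k-1} − q_k·s_k, t_{k+1} = t_{k-1} − q_k·t_k, so r_k = a·s_k + b·t_k at every step:
  q = 37: r = 11, s = 1 − 37·0 = 1, t = 0 − 37·1 = -37  (check: 603·1 + 16·(-37) = 11)
  q = 1: r = 5, s = 0 − 1·1 = -1, t = 1 − 1·(-37) = 38  (check: 603·(-1) + 16·38 = 5)
  q = 2: r = 1, s = 1 − 2·(-1) = 3, t = -37 − 2·38 = -113  (check: 603·3 + 16·(-113) = 1)
The row with r = 1 (the gcd) gives the Bezout coefficients s = 3, t = -113.
Result: 603 · (3) + 16 · (-113) = 1.

gcd(603, 16) = 1; s = 3, t = -113 (check: 603·3 + 16·(-113) = 1).


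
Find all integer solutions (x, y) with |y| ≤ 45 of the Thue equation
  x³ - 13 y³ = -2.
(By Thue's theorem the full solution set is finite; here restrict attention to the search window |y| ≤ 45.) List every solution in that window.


The equation is x³ - 13y³ = -2. For fixed y, x³ = 13·y³ − 2, so a solution requires the RHS to be a perfect cube.
Strategy: iterate y from -45 to 45, compute RHS = 13·y³ − 2, and check whether it is a (positive or negative) perfect cube.
Check small values of y:
  y = 0: RHS = -2 is not a perfect cube.
  y = 1: RHS = 11 is not a perfect cube.
  y = -1: RHS = -15 is not a perfect cube.
  y = 2: RHS = 102 is not a perfect cube.
  y = -2: RHS = -106 is not a perfect cube.
  y = 3: RHS = 349 is not a perfect cube.
  y = -3: RHS = -353 is not a perfect cube.
Continuing the search up to |y| = 45 finds no solutions either.
No (x, y) in the scanned range satisfies the equation.

No integer solutions with |y| ≤ 45.


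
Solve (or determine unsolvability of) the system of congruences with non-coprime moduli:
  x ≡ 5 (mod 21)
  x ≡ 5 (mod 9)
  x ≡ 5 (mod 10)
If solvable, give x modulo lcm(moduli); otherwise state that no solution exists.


Moduli 21, 9, 10 are not pairwise coprime, so CRT works modulo lcm(m_i) when all pairwise compatibility conditions hold.
Pairwise compatibility: gcd(m_i, m_j) must divide a_i - a_j for every pair.
Merge one congruence at a time:
  Start: x ≡ 5 (mod 21).
  Combine with x ≡ 5 (mod 9): gcd(21, 9) = 3; 5 - 5 = 0, which IS divisible by 3, so compatible.
    Write x = 5 + 21·t and substitute into x ≡ 5 (mod 9): 21·t ≡ 5 − 5 = 0 (mod 9).
    Divide the congruence (and modulus) by g = 3: 7·t ≡ 0 (mod 3).
    Reduce coefficients mod 3: 1·t ≡ 0 (mod 3).
    So t ≡ 0 (mod 3).
    Then x = 5 + 21·0 = 5, valid modulo lcm(21, 9) = 63: x ≡ 5 (mod 63).
  Combine with x ≡ 5 (mod 10): gcd(63, 10) = 1; 5 - 5 = 0, which IS divisible by 1, so compatible.
    Write x = 5 + 63·t and substitute into x ≡ 5 (mod 10): 63·t ≡ 5 − 5 = 0 (mod 10).
    Reduce coefficients mod 10: 3·t ≡ 0 (mod 10).
    The inverse of 3 mod 10 is 7 (since 3·7 = 21 = 2·10 + 1), so t ≡ 7·0 = 0 ≡ 0 (mod 10).
    Then x = 5 + 63·0 = 5, valid modulo lcm(63, 10) = 630: x ≡ 5 (mod 630).
Verify: 5 mod 21 = 5, 5 mod 9 = 5, 5 mod 10 = 5.

x ≡ 5 (mod 630).


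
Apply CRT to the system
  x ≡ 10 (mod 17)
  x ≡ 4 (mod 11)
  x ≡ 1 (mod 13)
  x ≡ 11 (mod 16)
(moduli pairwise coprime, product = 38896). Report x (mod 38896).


Product of moduli M = 17 · 11 · 13 · 16 = 38896.
Merge one congruence at a time:
  Start: x ≡ 10 (mod 17).
  Combine with x ≡ 4 (mod 11); new modulus lcm = 187.
    Write x = 10 + 17·t and substitute into x ≡ 4 (mod 11): 17·t ≡ 4 − 10 = -6 (mod 11).
    Reduce coefficients mod 11: 6·t ≡ 5 (mod 11).
    The inverse of 6 mod 11 is 2 (since 6·2 = 12 = 1·11 + 1), so t ≡ 2·5 = 10 ≡ 10 (mod 11).
    Then x = 10 + 17·10 = 180, valid modulo lcm(17, 11) = 187: x ≡ 180 (mod 187).
  Combine with x ≡ 1 (mod 13); new modulus lcm = 2431.
    Write x = 180 + 187·t and substitute into x ≡ 1 (mod 13): 187·t ≡ 1 − 180 = -179 (mod 13).
    Reduce coefficients mod 13: 5·t ≡ 3 (mod 13).
    The inverse of 5 mod 13 is 8 (since 5·8 = 40 = 3·13 + 1), so t ≡ 8·3 = 24 ≡ 11 (mod 13).
    Then x = 180 + 187·11 = 2237, valid modulo lcm(187, 13) = 2431: x ≡ 2237 (mod 2431).
  Combine with x ≡ 11 (mod 16); new modulus lcm = 38896.
    Write x = 2237 + 2431·t and substitute into x ≡ 11 (mod 16): 2431·t ≡ 11 − 2237 = -2226 (mod 16).
    Reduce coefficients mod 16: 15·t ≡ 14 (mod 16).
    The inverse of 15 mod 16 is 15 (since 15·15 = 225 = 14·16 + 1), so t ≡ 15·14 = 210 ≡ 2 (mod 16).
    Then x = 2237 + 2431·2 = 7099, valid modulo lcm(2431, 16) = 38896: x ≡ 7099 (mod 38896).
Verify against each original: 7099 mod 17 = 10, 7099 mod 11 = 4, 7099 mod 13 = 1, 7099 mod 16 = 11.

x ≡ 7099 (mod 38896).


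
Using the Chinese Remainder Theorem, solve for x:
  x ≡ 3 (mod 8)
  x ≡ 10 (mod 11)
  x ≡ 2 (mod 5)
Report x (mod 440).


Moduli 8, 11, 5 are pairwise coprime; by CRT there is a unique solution modulo M = 8 · 11 · 5 = 440.
Solve pairwise, accumulating the modulus:
  Start with x ≡ 3 (mod 8).
  Combine with x ≡ 10 (mod 11): since gcd(8, 11) = 1, we get a unique residue mod 88.
    Write x = 3 + 8·t and substitute into x ≡ 10 (mod 11): 8·t ≡ 10 − 3 = 7 (mod 11).
    The inverse of 8 mod 11 is 7 (since 8·7 = 56 = 5·11 + 1), so t ≡ 7·7 = 49 ≡ 5 (mod 11).
    Then x = 3 + 8·5 = 43, valid modulo lcm(8, 11) = 88: x ≡ 43 (mod 88).
  Combine with x ≡ 2 (mod 5): since gcd(88, 5) = 1, we get a unique residue mod 440.
    Write x = 43 + 88·t and substitute into x ≡ 2 (mod 5): 88·t ≡ 2 − 43 = -41 (mod 5).
    Reduce coefficients mod 5: 3·t ≡ 4 (mod 5).
    The inverse of 3 mod 5 is 2 (since 3·2 = 6 = 1·5 + 1), so t ≡ 2·4 = 8 ≡ 3 (mod 5).
    Then x = 43 + 88·3 = 307, valid modulo lcm(88, 5) = 440: x ≡ 307 (mod 440).
Verify: 307 mod 8 = 3 ✓, 307 mod 11 = 10 ✓, 307 mod 5 = 2 ✓.

x ≡ 307 (mod 440).


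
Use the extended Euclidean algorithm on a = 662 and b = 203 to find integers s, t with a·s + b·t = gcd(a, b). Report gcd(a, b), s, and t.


Euclidean algorithm on (662, 203) — divide until remainder is 0:
  662 = 3 · 203 + 53
  203 = 3 · 53 + 44
  53 = 1 · 44 + 9
  44 = 4 · 9 + 8
  9 = 1 · 8 + 1
  8 = 8 · 1 + 0
gcd(662, 203) = 1.
Track Bezout coefficients alongside the remainders: start with r₀ = 662 = a·1 + b·0 (s = 1, t = 0) and r₁ = 203 = a·0 + b·1 (s = 0, t = 1); each new remainder r_{k+1} = r_{k-1} − q_k·r_k inherits s_{k+1} = s_{k-1} − q_k·s_k, t_{k+1} = t_{k-1} − q_k·t_k, so r_k = a·s_k + b·t_k at every step:
  q = 3: r = 53, s = 1 − 3·0 = 1, t = 0 − 3·1 = -3  (check: 662·1 + 203·(-3) = 53)
  q = 3: r = 44, s = 0 − 3·1 = -3, t = 1 − 3·(-3) = 10  (check: 662·(-3) + 203·10 = 44)
  q = 1: r = 9, s = 1 − 1·(-3) = 4, t = -3 − 1·10 = -13  (check: 662·4 + 203·(-13) = 9)
  q = 4: r = 8, s = -3 − 4·4 = -19, t = 10 − 4·(-13) = 62  (check: 662·(-19) + 203·62 = 8)
  q = 1: r = 1, s = 4 − 1·(-19) = 23, t = -13 − 1·62 = -75  (check: 662·23 + 203·(-75) = 1)
The row with r = 1 (the gcd) gives the Bezout coefficients s = 23, t = -75.
Result: 662 · (23) + 203 · (-75) = 1.

gcd(662, 203) = 1; s = 23, t = -75 (check: 662·23 + 203·(-75) = 1).


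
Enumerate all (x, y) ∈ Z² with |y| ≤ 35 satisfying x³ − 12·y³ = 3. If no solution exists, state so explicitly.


The equation is x³ - 12y³ = 3. For fixed y, x³ = 12·y³ + 3, so a solution requires the RHS to be a perfect cube.
Strategy: iterate y from -35 to 35, compute RHS = 12·y³ + 3, and check whether it is a (positive or negative) perfect cube.
Check small values of y:
  y = 0: RHS = 3 is not a perfect cube.
  y = 1: RHS = 15 is not a perfect cube.
  y = -1: RHS = -9 is not a perfect cube.
  y = 2: RHS = 99 is not a perfect cube.
  y = -2: RHS = -93 is not a perfect cube.
  y = 3: RHS = 327 is not a perfect cube.
  y = -3: RHS = -321 is not a perfect cube.
Continuing the search up to |y| = 35 finds no solutions either.
No (x, y) in the scanned range satisfies the equation.

No integer solutions with |y| ≤ 35.


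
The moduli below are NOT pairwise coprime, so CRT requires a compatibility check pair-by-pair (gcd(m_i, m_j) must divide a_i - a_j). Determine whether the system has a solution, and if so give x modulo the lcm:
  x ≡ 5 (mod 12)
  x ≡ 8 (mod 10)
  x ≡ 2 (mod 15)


Moduli 12, 10, 15 are not pairwise coprime, so CRT works modulo lcm(m_i) when all pairwise compatibility conditions hold.
Pairwise compatibility: gcd(m_i, m_j) must divide a_i - a_j for every pair.
Merge one congruence at a time:
  Start: x ≡ 5 (mod 12).
  Combine with x ≡ 8 (mod 10): gcd(12, 10) = 2, and 8 - 5 = 3 is NOT divisible by 2.
    ⇒ system is inconsistent (no integer solution).

No solution (the system is inconsistent).


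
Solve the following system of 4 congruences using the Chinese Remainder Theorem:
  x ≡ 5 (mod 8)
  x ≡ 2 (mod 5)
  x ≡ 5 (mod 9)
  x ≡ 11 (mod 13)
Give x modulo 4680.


Product of moduli M = 8 · 5 · 9 · 13 = 4680.
Merge one congruence at a time:
  Start: x ≡ 5 (mod 8).
  Combine with x ≡ 2 (mod 5); new modulus lcm = 40.
    Write x = 5 + 8·t and substitute into x ≡ 2 (mod 5): 8·t ≡ 2 − 5 = -3 (mod 5).
    Reduce coefficients mod 5: 3·t ≡ 2 (mod 5).
    The inverse of 3 mod 5 is 2 (since 3·2 = 6 = 1·5 + 1), so t ≡ 2·2 = 4 ≡ 4 (mod 5).
    Then x = 5 + 8·4 = 37, valid modulo lcm(8, 5) = 40: x ≡ 37 (mod 40).
  Combine with x ≡ 5 (mod 9); new modulus lcm = 360.
    Write x = 37 + 40·t and substitute into x ≡ 5 (mod 9): 40·t ≡ 5 − 37 = -32 (mod 9).
    Reduce coefficients mod 9: 4·t ≡ 4 (mod 9).
    The inverse of 4 mod 9 is 7 (since 4·7 = 28 = 3·9 + 1), so t ≡ 7·4 = 28 ≡ 1 (mod 9).
    Then x = 37 + 40·1 = 77, valid modulo lcm(40, 9) = 360: x ≡ 77 (mod 360).
  Combine with x ≡ 11 (mod 13); new modulus lcm = 4680.
    Write x = 77 + 360·t and substitute into x ≡ 11 (mod 13): 360·t ≡ 11 − 77 = -66 (mod 13).
    Reduce coefficients mod 13: 9·t ≡ 12 (mod 13).
    The inverse of 9 mod 13 is 3 (since 9·3 = 27 = 2·13 + 1), so t ≡ 3·12 = 36 ≡ 10 (mod 13).
    Then x = 77 + 360·10 = 3677, valid modulo lcm(360, 13) = 4680: x ≡ 3677 (mod 4680).
Verify against each original: 3677 mod 8 = 5, 3677 mod 5 = 2, 3677 mod 9 = 5, 3677 mod 13 = 11.

x ≡ 3677 (mod 4680).


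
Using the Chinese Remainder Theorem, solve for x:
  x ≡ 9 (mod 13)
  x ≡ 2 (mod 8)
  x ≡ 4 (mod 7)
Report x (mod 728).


Moduli 13, 8, 7 are pairwise coprime; by CRT there is a unique solution modulo M = 13 · 8 · 7 = 728.
Solve pairwise, accumulating the modulus:
  Start with x ≡ 9 (mod 13).
  Combine with x ≡ 2 (mod 8): since gcd(13, 8) = 1, we get a unique residue mod 104.
    Write x = 9 + 13·t and substitute into x ≡ 2 (mod 8): 13·t ≡ 2 − 9 = -7 (mod 8).
    Reduce coefficients mod 8: 5·t ≡ 1 (mod 8).
    The inverse of 5 mod 8 is 5 (since 5·5 = 25 = 3·8 + 1), so t ≡ 5·1 = 5 ≡ 5 (mod 8).
    Then x = 9 + 13·5 = 74, valid modulo lcm(13, 8) = 104: x ≡ 74 (mod 104).
  Combine with x ≡ 4 (mod 7): since gcd(104, 7) = 1, we get a unique residue mod 728.
    Write x = 74 + 104·t and substitute into x ≡ 4 (mod 7): 104·t ≡ 4 − 74 = -70 (mod 7).
    Reduce coefficients mod 7: 6·t ≡ 0 (mod 7).
    The inverse of 6 mod 7 is 6 (since 6·6 = 36 = 5·7 + 1), so t ≡ 6·0 = 0 ≡ 0 (mod 7).
    Then x = 74 + 104·0 = 74, valid modulo lcm(104, 7) = 728: x ≡ 74 (mod 728).
Verify: 74 mod 13 = 9 ✓, 74 mod 8 = 2 ✓, 74 mod 7 = 4 ✓.

x ≡ 74 (mod 728).


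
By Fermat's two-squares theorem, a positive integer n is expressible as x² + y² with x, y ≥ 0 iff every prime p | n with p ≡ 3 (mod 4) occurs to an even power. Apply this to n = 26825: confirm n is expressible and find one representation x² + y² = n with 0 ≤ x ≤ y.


Step 1: Factor n = 26825 = 5^2 · 29 · 37.
Step 2: Check the mod-4 condition on each prime factor: 5 ≡ 1 (mod 4), exponent 2; 29 ≡ 1 (mod 4), exponent 1; 37 ≡ 1 (mod 4), exponent 1.
All primes ≡ 3 (mod 4) appear to even exponent (or don't appear), so by the two-squares theorem n IS expressible as a sum of two squares.
Step 3: Build a representation. Group n = k² · m with k = 5 and m = 29 · 37 = 1073 (a product of primes ≡ 1 (mod 4)); a representation of m scales to one of n via (k·x)² + (k·y)² = k²(x² + y²). Each prime p ≡ 1 (mod 4) is itself a sum of two squares; find a² by testing p − a² for a perfect square:
  29: 29 − 1² = 28, 29 − 2² = 25 = 5² ⇒ 29 = 2² + 5².
  37: 37 − 1² = 36 = 6² ⇒ 37 = 1² + 6².
  Combine using the Brahmagupta–Fibonacci identity (a² + b²)(c² + d²) = (ac − bd)² + (ad + bc)² = (ac + bd)² + (ad − bc)²:
  29 · 37 = 1073: from (2² + 5²)(1² + 6²), take (2·1 − 5·6, 2·6 + 5·1) = (2 − 30, 12 + 5) = (-28, 17); dropping signs (only squares matter) gives (28, 17); check 28² + 17² = 784 + 289 = 1073 ✓.
  Scale by k = 5: (5·28, 5·17) = (140, 85).
Step 4: Order so x ≤ y and verify: 85² + 140² = 7225 + 19600 = 26825 = n. ✓

n = 26825 = 85² + 140² (one valid representation with x ≤ y).


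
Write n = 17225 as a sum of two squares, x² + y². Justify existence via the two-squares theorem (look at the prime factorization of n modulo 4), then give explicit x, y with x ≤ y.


Step 1: Factor n = 17225 = 5^2 · 13 · 53.
Step 2: Check the mod-4 condition on each prime factor: 5 ≡ 1 (mod 4), exponent 2; 13 ≡ 1 (mod 4), exponent 1; 53 ≡ 1 (mod 4), exponent 1.
All primes ≡ 3 (mod 4) appear to even exponent (or don't appear), so by the two-squares theorem n IS expressible as a sum of two squares.
Step 3: Build a representation. Group n = k² · m with k = 5 and m = 13 · 53 = 689 (a product of primes ≡ 1 (mod 4)); a representation of m scales to one of n via (k·x)² + (k·y)² = k²(x² + y²). Each prime p ≡ 1 (mod 4) is itself a sum of two squares; find a² by testing p − a² for a perfect square:
  13: 13 − 1² = 12, 13 − 2² = 9 = 3² ⇒ 13 = 2² + 3².
  53: 53 − 1² = 52, 53 − 2² = 49 = 7² ⇒ 53 = 2² + 7².
  Combine using the Brahmagupta–Fibonacci identity (a² + b²)(c² + d²) = (ac − bd)² + (ad + bc)² = (ac + bd)² + (ad − bc)²:
  13 · 53 = 689: from (2² + 3²)(2² + 7²), take (2·2 − 3·7, 2·7 + 3·2) = (4 − 21, 14 + 6) = (-17, 20); dropping signs (only squares matter) gives (17, 20); check 17² + 20² = 289 + 400 = 689 ✓.
  Scale by k = 5: (5·17, 5·20) = (85, 100).
Step 4: Order so x ≤ y and verify: 85² + 100² = 7225 + 10000 = 17225 = n. ✓

n = 17225 = 85² + 100² (one valid representation with x ≤ y).


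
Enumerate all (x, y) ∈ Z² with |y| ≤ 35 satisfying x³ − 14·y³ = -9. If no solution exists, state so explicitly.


The equation is x³ - 14y³ = -9. For fixed y, x³ = 14·y³ − 9, so a solution requires the RHS to be a perfect cube.
Strategy: iterate y from -35 to 35, compute RHS = 14·y³ − 9, and check whether it is a (positive or negative) perfect cube.
Check small values of y:
  y = 0: RHS = -9 is not a perfect cube.
  y = 1: RHS = 5 is not a perfect cube.
  y = -1: RHS = -23 is not a perfect cube.
  y = 2: RHS = 103 is not a perfect cube.
  y = -2: RHS = -121 is not a perfect cube.
  y = 3: RHS = 369 is not a perfect cube.
  y = -3: RHS = -387 is not a perfect cube.
Continuing the search up to |y| = 35 finds no solutions either.
No (x, y) in the scanned range satisfies the equation.

No integer solutions with |y| ≤ 35.


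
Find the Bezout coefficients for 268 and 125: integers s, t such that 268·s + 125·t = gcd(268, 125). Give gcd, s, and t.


Euclidean algorithm on (268, 125) — divide until remainder is 0:
  268 = 2 · 125 + 18
  125 = 6 · 18 + 17
  18 = 1 · 17 + 1
  17 = 17 · 1 + 0
gcd(268, 125) = 1.
Track Bezout coefficients alongside the remainders: start with r₀ = 268 = a·1 + b·0 (s = 1, t = 0) and r₁ = 125 = a·0 + b·1 (s = 0, t = 1); each new remainder r_{k+1} = r_{k-1} − q_k·r_k inherits s_{k+1} = s_{k-1} − q_k·s_k, t_{k+1} = t_{k-1} − q_k·t_k, so r_k = a·s_k + b·t_k at every step:
  q = 2: r = 18, s = 1 − 2·0 = 1, t = 0 − 2·1 = -2  (check: 268·1 + 125·(-2) = 18)
  q = 6: r = 17, s = 0 − 6·1 = -6, t = 1 − 6·(-2) = 13  (check: 268·(-6) + 125·13 = 17)
  q = 1: r = 1, s = 1 − 1·(-6) = 7, t = -2 − 1·13 = -15  (check: 268·7 + 125·(-15) = 1)
The row with r = 1 (the gcd) gives the Bezout coefficients s = 7, t = -15.
Result: 268 · (7) + 125 · (-15) = 1.

gcd(268, 125) = 1; s = 7, t = -15 (check: 268·7 + 125·(-15) = 1).


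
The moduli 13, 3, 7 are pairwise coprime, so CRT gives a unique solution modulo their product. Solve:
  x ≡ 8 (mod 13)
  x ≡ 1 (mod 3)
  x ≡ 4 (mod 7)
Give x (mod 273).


Moduli 13, 3, 7 are pairwise coprime; by CRT there is a unique solution modulo M = 13 · 3 · 7 = 273.
Solve pairwise, accumulating the modulus:
  Start with x ≡ 8 (mod 13).
  Combine with x ≡ 1 (mod 3): since gcd(13, 3) = 1, we get a unique residue mod 39.
    Write x = 8 + 13·t and substitute into x ≡ 1 (mod 3): 13·t ≡ 1 − 8 = -7 (mod 3).
    Reduce coefficients mod 3: 1·t ≡ 2 (mod 3).
    So t ≡ 2 (mod 3).
    Then x = 8 + 13·2 = 34, valid modulo lcm(13, 3) = 39: x ≡ 34 (mod 39).
  Combine with x ≡ 4 (mod 7): since gcd(39, 7) = 1, we get a unique residue mod 273.
    Write x = 34 + 39·t and substitute into x ≡ 4 (mod 7): 39·t ≡ 4 − 34 = -30 (mod 7).
    Reduce coefficients mod 7: 4·t ≡ 5 (mod 7).
    The inverse of 4 mod 7 is 2 (since 4·2 = 8 = 1·7 + 1), so t ≡ 2·5 = 10 ≡ 3 (mod 7).
    Then x = 34 + 39·3 = 151, valid modulo lcm(39, 7) = 273: x ≡ 151 (mod 273).
Verify: 151 mod 13 = 8 ✓, 151 mod 3 = 1 ✓, 151 mod 7 = 4 ✓.

x ≡ 151 (mod 273).
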